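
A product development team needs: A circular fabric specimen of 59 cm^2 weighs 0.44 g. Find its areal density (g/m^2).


Formula: GSM = mass_g / area_m2
Step 1: Convert area: 59 cm^2 = 59 / 10000 = 0.0059 m^2
Step 2: GSM = 0.44 g / 0.0059 m^2 = 74.6 g/m^2

74.6 g/m^2


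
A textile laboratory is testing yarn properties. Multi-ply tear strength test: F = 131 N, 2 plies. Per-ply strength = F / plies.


Formula: Per-ply strength = Total force / Number of plies
Per-ply = 131 N / 2
Per-ply = 65.5 N

65.5 N


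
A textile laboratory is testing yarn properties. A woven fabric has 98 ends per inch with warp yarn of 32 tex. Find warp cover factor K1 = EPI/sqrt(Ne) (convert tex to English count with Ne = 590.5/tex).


Formula: K1 = EPI / sqrt(Ne), with Ne = 590.5 / tex_warp
Step 1: Ne = 590.5 / 32 = 18.453
Step 2: sqrt(Ne) = sqrt(18.453) = 4.2957
Step 3: K1 = 98 / 4.2957 = 22.8

22.8


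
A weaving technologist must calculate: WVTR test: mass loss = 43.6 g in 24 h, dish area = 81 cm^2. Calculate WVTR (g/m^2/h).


Formula: WVTR = mass_loss / (area * time)
Step 1: Convert area: 81 cm^2 = 0.0081 m^2
Step 2: WVTR = 43.6 g / (0.0081 m^2 * 24 h)
Step 3: WVTR = 43.6 / 0.1944 = 224.3 g/m^2/h

224.3 g/m^2/h


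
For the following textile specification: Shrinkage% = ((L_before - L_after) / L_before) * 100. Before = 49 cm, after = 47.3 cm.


Formula: Shrinkage% = ((L_before - L_after) / L_before) * 100
Step 1: Shrinkage = 49 - 47.3 = 1.7 cm
Step 2: Shrinkage% = (1.7 / 49) * 100
Step 3: Shrinkage% = 0.034694 * 100 = 3.4694% ≈ 3.5%

3.5%


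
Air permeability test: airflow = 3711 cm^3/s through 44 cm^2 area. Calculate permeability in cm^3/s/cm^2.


Formula: Air Permeability = Airflow / Test Area
AP = 3711 cm^3/s / 44 cm^2
AP = 84.3 cm^3/s/cm^2

84.3 cm^3/s/cm^2


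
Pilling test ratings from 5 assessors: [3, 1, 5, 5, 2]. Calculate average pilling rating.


Formula: Mean = sum / count
Sum = 3 + 1 + 5 + 5 + 2 = 16
Mean = 16 / 5 = 3.2

3.2


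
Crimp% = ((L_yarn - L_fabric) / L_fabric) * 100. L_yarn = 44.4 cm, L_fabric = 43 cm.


Formula: Crimp% = ((L_yarn - L_fabric) / L_fabric) * 100
Step 1: Extension = 44.4 - 43 = 1.4 cm
Step 2: Crimp% = (1.4 / 43) * 100
Step 3: Crimp% = 0.032558 * 100 = 3.2558% ≈ 3.3%

3.3%


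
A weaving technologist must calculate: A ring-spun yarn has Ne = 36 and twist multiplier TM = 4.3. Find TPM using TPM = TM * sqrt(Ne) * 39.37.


Formula: TPM = TM * sqrt(Ne) * 39.37
Step 1: sqrt(Ne) = sqrt(36) = 6
Step 2: TM * sqrt(Ne) = 4.3 * 6 = 25.8
Step 3: TPM = 25.8 * 39.37 = 1016 twists/m

1016 twists/m


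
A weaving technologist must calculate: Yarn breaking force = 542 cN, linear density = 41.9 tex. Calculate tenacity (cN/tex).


Formula: Tenacity = Breaking force / Linear density
Tenacity = 542 cN / 41.9 tex
Tenacity = 12.94 cN/tex

12.94 cN/tex


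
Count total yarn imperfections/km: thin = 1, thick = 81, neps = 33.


Formula: Total = thin places + thick places + neps
Total = 1 + 81 + 33
Total = 115 imperfections/km

115 imperfections/km


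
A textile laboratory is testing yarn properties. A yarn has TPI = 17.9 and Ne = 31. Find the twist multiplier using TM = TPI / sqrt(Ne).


Formula: TM = TPI / sqrt(Ne)
Step 1: sqrt(Ne) = sqrt(31) = 5.5678
Step 2: TM = 17.9 / 5.5678 = 3.21

3.21 TM


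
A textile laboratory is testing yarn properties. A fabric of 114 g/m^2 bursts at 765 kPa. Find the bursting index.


Formula: Bursting Index = Bursting Strength / Fabric GSM
BI = 765 kPa / 114 g/m^2
BI = 6.711 kPa/(g/m^2)

6.711 kPa/(g/m^2)


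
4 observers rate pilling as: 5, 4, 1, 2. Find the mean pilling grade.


Formula: Mean = sum / count
Sum = 5 + 4 + 1 + 2 = 12
Mean = 12 / 4 = 3.0

3.0


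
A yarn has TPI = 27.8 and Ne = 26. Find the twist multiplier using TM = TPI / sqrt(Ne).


Formula: TM = TPI / sqrt(Ne)
Step 1: sqrt(Ne) = sqrt(26) = 5.099
Step 2: TM = 27.8 / 5.099 = 5.45

5.45 TM


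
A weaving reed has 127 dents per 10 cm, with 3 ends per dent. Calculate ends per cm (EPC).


Formula: EPC = (dents per 10 cm * ends per dent) / 10
Step 1: Total ends per 10 cm = 127 * 3 = 381
Step 2: EPC = 381 / 10 = 38.1 ends/cm

38.1 ends/cm


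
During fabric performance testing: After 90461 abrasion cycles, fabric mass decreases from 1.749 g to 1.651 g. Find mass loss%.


Formula: Mass loss% = ((m_before - m_after) / m_before) * 100
Step 1: Mass loss = 1.749 - 1.651 = 0.098 g
Step 2: Ratio = 0.098 / 1.749 = 0.056032
Step 3: Mass loss% = 0.056032 * 100 = 5.6032% ≈ 5.60%

5.60%


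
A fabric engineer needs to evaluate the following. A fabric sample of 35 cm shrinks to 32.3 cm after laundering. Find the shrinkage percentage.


Formula: Shrinkage% = ((L_before - L_after) / L_before) * 100
Step 1: Shrinkage = 35 - 32.3 = 2.7 cm
Step 2: Shrinkage% = (2.7 / 35) * 100
Step 3: Shrinkage% = 0.077143 * 100 = 7.7143% ≈ 7.7%

7.7%


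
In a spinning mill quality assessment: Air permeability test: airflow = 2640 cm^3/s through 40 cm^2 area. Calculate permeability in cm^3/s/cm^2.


Formula: Air Permeability = Airflow / Test Area
AP = 2640 cm^3/s / 40 cm^2
AP = 66.0 cm^3/s/cm^2

66.0 cm^3/s/cm^2


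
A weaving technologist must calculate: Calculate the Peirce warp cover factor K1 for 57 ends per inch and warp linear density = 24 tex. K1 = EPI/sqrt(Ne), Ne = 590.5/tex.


Formula: K1 = EPI / sqrt(Ne), with Ne = 590.5 / tex_warp
Step 1: Ne = 590.5 / 24 = 24.604
Step 2: sqrt(Ne) = sqrt(24.604) = 4.9602
Step 3: K1 = 57 / 4.9602 = 11.5

11.5


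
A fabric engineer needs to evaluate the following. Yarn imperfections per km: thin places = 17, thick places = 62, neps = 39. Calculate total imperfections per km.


Formula: Total = thin places + thick places + neps
Total = 17 + 62 + 39
Total = 118 imperfections/km

118 imperfections/km


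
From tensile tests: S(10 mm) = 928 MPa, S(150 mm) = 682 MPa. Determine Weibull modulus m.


Formula: m = ln(L1/L2) / ln(S2/S1)
Step 1: ln(L1/L2) = ln(10/150) = -2.70805
Step 2: S2/S1 = 682/928 = 0.73491
Step 3: ln(S2/S1) = ln(0.73491) = -0.30801
Step 4: m = -2.70805 / -0.30801 = 8.79

8.79 (Weibull m)


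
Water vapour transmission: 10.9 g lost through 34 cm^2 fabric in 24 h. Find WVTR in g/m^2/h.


Formula: WVTR = mass_loss / (area * time)
Step 1: Convert area: 34 cm^2 = 0.0034 m^2
Step 2: WVTR = 10.9 g / (0.0034 m^2 * 24 h)
Step 3: WVTR = 10.9 / 0.0816 = 133.6 g/m^2/h

133.6 g/m^2/h


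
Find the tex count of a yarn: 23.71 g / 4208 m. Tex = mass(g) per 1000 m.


Formula: Tex = (mass_g / length_m) * 1000
Substituting: Tex = (23.71 / 4208) * 1000
Intermediate: 23.71 / 4208 = 0.00563451 g/m
Tex = 0.00563451 * 1000 = 5.63 tex

5.63 tex


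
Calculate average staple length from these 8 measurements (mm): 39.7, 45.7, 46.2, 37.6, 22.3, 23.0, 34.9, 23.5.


Formula: Mean = sum of lengths / count
Sum = 39.7 + 45.7 + 46.2 + 37.6 + 22.3 + 23.0 + 34.9 + 23.5
Sum = 272.9 mm
Mean = 272.9 / 8 = 34.11 mm

34.11 mm


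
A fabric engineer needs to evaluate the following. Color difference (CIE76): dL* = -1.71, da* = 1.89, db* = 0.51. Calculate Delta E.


Formula: Delta E = sqrt(dL*^2 + da*^2 + db*^2)
Step 1: dL*^2 = (-1.71)^2 = 2.9241
Step 2: da*^2 = 1.89^2 = 3.5721
Step 3: db*^2 = 0.51^2 = 0.2601
Step 4: Sum = 2.9241 + 3.5721 + 0.2601 = 6.7563
Step 5: Delta E = sqrt(6.7563) = 2.6

2.6 Delta E


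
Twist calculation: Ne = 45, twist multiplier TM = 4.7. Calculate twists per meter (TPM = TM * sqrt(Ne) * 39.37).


Formula: TPM = TM * sqrt(Ne) * 39.37
Step 1: sqrt(Ne) = sqrt(45) = 6.7082
Step 2: TM * sqrt(Ne) = 4.7 * 6.7082 = 31.5285
Step 3: TPM = 31.5285 * 39.37 = 1241 twists/m

1241 twists/m


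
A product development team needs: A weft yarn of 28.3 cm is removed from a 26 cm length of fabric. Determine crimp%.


Formula: Crimp% = ((L_yarn - L_fabric) / L_fabric) * 100
Step 1: Extension = 28.3 - 26 = 2.3 cm
Step 2: Crimp% = (2.3 / 26) * 100
Step 3: Crimp% = 0.088462 * 100 = 8.8462% ≈ 8.8%

8.8%


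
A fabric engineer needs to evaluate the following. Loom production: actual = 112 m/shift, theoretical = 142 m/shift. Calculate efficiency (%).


Formula: Efficiency% = (Actual output / Theoretical output) * 100
Efficiency% = (112 / 142) * 100
Efficiency% = 0.788732 * 100 = 78.8732% ≈ 78.9%

78.9%


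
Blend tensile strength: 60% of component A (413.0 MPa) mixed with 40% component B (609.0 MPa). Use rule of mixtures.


Formula: Blend property = (fraction_A * property_A) + (fraction_B * property_B)
Step 1: Contribution A = 60/100 * 413.0 MPa = 247.8 MPa
Step 2: Contribution B = 40/100 * 609.0 MPa = 243.6 MPa
Step 3: Blend tensile strength = 247.8 + 243.6 = 491.4 MPa

491.4 MPa


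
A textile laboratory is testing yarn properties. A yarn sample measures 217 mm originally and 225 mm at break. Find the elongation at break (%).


Formula: Elongation (%) = ((L_break - L0) / L0) * 100
Step 1: Extension = 225 - 217 = 8 mm
Step 2: Elongation = (8 / 217) * 100
Step 3: Elongation = 0.036866 * 100 = 3.6866% ≈ 3.7%

3.7%


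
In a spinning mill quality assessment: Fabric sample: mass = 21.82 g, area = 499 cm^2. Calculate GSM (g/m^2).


Formula: GSM = mass_g / area_m2
Step 1: Convert area: 499 cm^2 = 499 / 10000 = 0.0499 m^2
Step 2: GSM = 21.82 g / 0.0499 m^2 = 437.3 g/m^2

437.3 g/m^2


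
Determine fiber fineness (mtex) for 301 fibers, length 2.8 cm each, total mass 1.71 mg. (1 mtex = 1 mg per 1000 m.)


Formula: fineness (mtex) = mass (mg) / total length (km) = (mass_mg / total_length_m) * 1000
Step 1: Convert fiber length: 2.8 cm = 0.028 m
Step 2: Total fiber length = 301 * 0.028 = 8.428 m
Step 3: Linear density = 1.71 mg / 8.428 m = 0.2029 mg/m
Step 4: fineness = 0.2029 * 1000 = 202.9 mtex

202.9 mtex


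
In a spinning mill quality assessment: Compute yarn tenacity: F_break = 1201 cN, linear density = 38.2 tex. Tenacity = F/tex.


Formula: Tenacity = Breaking force / Linear density
Tenacity = 1201 cN / 38.2 tex
Tenacity = 31.44 cN/tex

31.44 cN/tex


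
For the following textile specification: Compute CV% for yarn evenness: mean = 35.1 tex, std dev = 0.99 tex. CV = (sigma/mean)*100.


Formula: CV% = (standard deviation / mean) * 100
Step 1: Ratio = 0.99 / 35.1 = 0.028205
Step 2: CV% = 0.028205 * 100 = 2.8205% ≈ 2.8%

2.8%


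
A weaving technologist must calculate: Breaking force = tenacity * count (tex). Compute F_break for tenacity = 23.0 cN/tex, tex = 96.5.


Formula: Breaking force = Tenacity * Linear density
F = 23.0 cN/tex * 96.5 tex
F = 2219.50 cN

2219.50 cN


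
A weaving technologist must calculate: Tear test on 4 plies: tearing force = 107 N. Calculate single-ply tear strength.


Formula: Per-ply strength = Total force / Number of plies
Per-ply = 107 N / 4
Per-ply = 26.75 N

26.75 N


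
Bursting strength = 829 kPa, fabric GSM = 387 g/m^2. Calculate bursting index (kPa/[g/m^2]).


Formula: Bursting Index = Bursting Strength / Fabric GSM
BI = 829 kPa / 387 g/m^2
BI = 2.142 kPa/(g/m^2)

2.142 kPa/(g/m^2)


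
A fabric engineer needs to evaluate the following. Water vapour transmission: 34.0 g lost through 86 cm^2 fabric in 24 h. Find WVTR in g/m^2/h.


Formula: WVTR = mass_loss / (area * time)
Step 1: Convert area: 86 cm^2 = 0.0086 m^2
Step 2: WVTR = 34.0 g / (0.0086 m^2 * 24 h)
Step 3: WVTR = 34.0 / 0.2064 = 164.7 g/m^2/h

164.7 g/m^2/h


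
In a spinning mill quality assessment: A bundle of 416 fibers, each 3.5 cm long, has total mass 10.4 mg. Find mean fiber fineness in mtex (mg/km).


Formula: fineness (mtex) = mass (mg) / total length (km) = (mass_mg / total_length_m) * 1000
Step 1: Convert fiber length: 3.5 cm = 0.035 m
Step 2: Total fiber length = 416 * 0.035 = 14.56 m
Step 3: Linear density = 10.4 mg / 14.56 m = 0.7143 mg/m
Step 4: fineness = 0.7143 * 1000 = 714.3 mtex

714.3 mtex


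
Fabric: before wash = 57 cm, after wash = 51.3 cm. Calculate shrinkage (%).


Formula: Shrinkage% = ((L_before - L_after) / L_before) * 100
Step 1: Shrinkage = 57 - 51.3 = 5.7 cm
Step 2: Shrinkage% = (5.7 / 57) * 100
Step 3: Shrinkage% = 0.1 * 100 = 10.0%

10.0%


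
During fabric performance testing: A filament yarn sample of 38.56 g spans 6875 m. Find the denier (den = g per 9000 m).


Formula: den = (mass_g / length_m) * 9000
Substituting: den = (38.56 / 6875) * 9000
Intermediate: 38.56 / 6875 = 0.00560873 g/m
den = 0.00560873 * 9000 = 50.5 denier

50.5 denier


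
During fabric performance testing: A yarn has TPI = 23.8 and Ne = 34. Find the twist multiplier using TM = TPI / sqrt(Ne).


Formula: TM = TPI / sqrt(Ne)
Step 1: sqrt(Ne) = sqrt(34) = 5.831
Step 2: TM = 23.8 / 5.831 = 4.08

4.08 TM


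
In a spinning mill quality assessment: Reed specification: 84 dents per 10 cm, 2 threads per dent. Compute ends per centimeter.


Formula: EPC = (dents per 10 cm * ends per dent) / 10
Step 1: Total ends per 10 cm = 84 * 2 = 168
Step 2: EPC = 168 / 10 = 16.8 ends/cm

16.8 ends/cm


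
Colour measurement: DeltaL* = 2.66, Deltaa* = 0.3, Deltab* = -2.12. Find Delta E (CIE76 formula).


Formula: Delta E = sqrt(dL*^2 + da*^2 + db*^2)
Step 1: dL*^2 = 2.66^2 = 7.0756
Step 2: da*^2 = 0.3^2 = 0.09
Step 3: db*^2 = (-2.12)^2 = 4.4944
Step 4: Sum = 7.0756 + 0.09 + 4.4944 = 11.66
Step 5: Delta E = sqrt(11.66) = 3.41

3.41 Delta E


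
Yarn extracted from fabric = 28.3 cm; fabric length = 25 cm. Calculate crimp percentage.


Formula: Crimp% = ((L_yarn - L_fabric) / L_fabric) * 100
Step 1: Extension = 28.3 - 25 = 3.3 cm
Step 2: Crimp% = (3.3 / 25) * 100
Step 3: Crimp% = 0.132 * 100 = 13.2%

13.2%


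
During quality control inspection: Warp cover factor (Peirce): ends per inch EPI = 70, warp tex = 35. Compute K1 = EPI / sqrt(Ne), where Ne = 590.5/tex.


Formula: K1 = EPI / sqrt(Ne), with Ne = 590.5 / tex_warp
Step 1: Ne = 590.5 / 35 = 16.871
Step 2: sqrt(Ne) = sqrt(16.871) = 4.1074
Step 3: K1 = 70 / 4.1074 = 17.0

17.0


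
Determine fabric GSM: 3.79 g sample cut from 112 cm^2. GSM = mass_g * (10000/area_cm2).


Formula: GSM = mass_g / area_m2
Step 1: Convert area: 112 cm^2 = 112 / 10000 = 0.0112 m^2
Step 2: GSM = 3.79 g / 0.0112 m^2 = 338.4 g/m^2

338.4 g/m^2


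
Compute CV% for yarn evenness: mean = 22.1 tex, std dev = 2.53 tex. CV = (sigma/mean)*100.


Formula: CV% = (standard deviation / mean) * 100
Step 1: Ratio = 2.53 / 22.1 = 0.11448
Step 2: CV% = 0.11448 * 100 = 11.448% ≈ 11.4%

11.4%


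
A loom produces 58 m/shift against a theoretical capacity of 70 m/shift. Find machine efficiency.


Formula: Efficiency% = (Actual output / Theoretical output) * 100
Efficiency% = (58 / 70) * 100
Efficiency% = 0.828571 * 100 = 82.8571% ≈ 82.9%

82.9%


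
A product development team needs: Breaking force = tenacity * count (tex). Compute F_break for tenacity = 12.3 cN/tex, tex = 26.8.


Formula: Breaking force = Tenacity * Linear density
F = 12.3 cN/tex * 26.8 tex
F = 329.64 cN

329.64 cN


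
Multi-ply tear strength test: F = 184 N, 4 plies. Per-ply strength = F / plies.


Formula: Per-ply strength = Total force / Number of plies
Per-ply = 184 N / 4
Per-ply = 46 N

46 N


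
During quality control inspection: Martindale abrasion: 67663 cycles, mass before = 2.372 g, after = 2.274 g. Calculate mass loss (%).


Formula: Mass loss% = ((m_before - m_after) / m_before) * 100
Step 1: Mass loss = 2.372 - 2.274 = 0.098 g
Step 2: Ratio = 0.098 / 2.372 = 0.0413153
Step 3: Mass loss% = 0.0413153 * 100 = 4.13153% ≈ 4.13%

4.13%


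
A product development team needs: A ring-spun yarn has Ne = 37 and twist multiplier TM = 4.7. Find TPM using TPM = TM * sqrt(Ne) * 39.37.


Formula: TPM = TM * sqrt(Ne) * 39.37
Step 1: sqrt(Ne) = sqrt(37) = 6.0828
Step 2: TM * sqrt(Ne) = 4.7 * 6.0828 = 28.5892
Step 3: TPM = 28.5892 * 39.37 = 1126 twists/m

1126 twists/m


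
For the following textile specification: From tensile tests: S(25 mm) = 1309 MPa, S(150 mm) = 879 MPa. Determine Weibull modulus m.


Formula: m = ln(L1/L2) / ln(S2/S1)
Step 1: ln(L1/L2) = ln(25/150) = -1.79176
Step 2: S2/S1 = 879/1309 = 0.6715
Step 3: ln(S2/S1) = ln(0.6715) = -0.39824
Step 4: m = -1.79176 / -0.39824 = 4.50

4.50 (Weibull m)


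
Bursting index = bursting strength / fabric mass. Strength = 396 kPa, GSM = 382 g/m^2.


Formula: Bursting Index = Bursting Strength / Fabric GSM
BI = 396 kPa / 382 g/m^2
BI = 1.037 kPa/(g/m^2)

1.037 kPa/(g/m^2)


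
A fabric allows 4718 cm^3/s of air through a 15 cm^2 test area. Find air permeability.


Formula: Air Permeability = Airflow / Test Area
AP = 4718 cm^3/s / 15 cm^2
AP = 314.5 cm^3/s/cm^2

314.5 cm^3/s/cm^2


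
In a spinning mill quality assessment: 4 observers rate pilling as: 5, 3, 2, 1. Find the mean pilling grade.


Formula: Mean = sum / count
Sum = 5 + 3 + 2 + 1 = 11
Mean = 11 / 4 = 2.8

2.8


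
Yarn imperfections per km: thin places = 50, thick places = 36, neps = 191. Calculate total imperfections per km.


Formula: Total = thin places + thick places + neps
Total = 50 + 36 + 191
Total = 277 imperfections/km

277 imperfections/km


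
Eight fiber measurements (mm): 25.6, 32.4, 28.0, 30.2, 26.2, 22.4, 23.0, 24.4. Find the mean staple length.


Formula: Mean = sum of lengths / count
Sum = 25.6 + 32.4 + 28.0 + 30.2 + 26.2 + 22.4 + 23.0 + 24.4
Sum = 212.2 mm
Mean = 212.2 / 8 = 26.53 mm

26.53 mm


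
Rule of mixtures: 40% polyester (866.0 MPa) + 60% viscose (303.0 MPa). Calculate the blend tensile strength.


Formula: Blend property = (fraction_A * property_A) + (fraction_B * property_B)
Step 1: Contribution A = 40/100 * 866.0 MPa = 346.4 MPa
Step 2: Contribution B = 60/100 * 303.0 MPa = 181.8 MPa
Step 3: Blend tensile strength = 346.4 + 181.8 = 528.2 MPa

528.2 MPa


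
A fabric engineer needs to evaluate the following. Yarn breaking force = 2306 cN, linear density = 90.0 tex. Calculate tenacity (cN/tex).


Formula: Tenacity = Breaking force / Linear density
Tenacity = 2306 cN / 90.0 tex
Tenacity = 25.62 cN/tex

25.62 cN/tex


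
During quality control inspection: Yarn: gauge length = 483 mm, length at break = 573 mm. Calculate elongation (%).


Formula: Elongation (%) = ((L_break - L0) / L0) * 100
Step 1: Extension = 573 - 483 = 90 mm
Step 2: Elongation = (90 / 483) * 100
Step 3: Elongation = 0.186335 * 100 = 18.6335% ≈ 18.6%

18.6%


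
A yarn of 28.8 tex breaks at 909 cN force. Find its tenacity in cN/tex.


Formula: Tenacity = Breaking force / Linear density
Tenacity = 909 cN / 28.8 tex
Tenacity = 31.56 cN/tex

31.56 cN/tex


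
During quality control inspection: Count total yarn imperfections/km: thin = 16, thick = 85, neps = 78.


Formula: Total = thin places + thick places + neps
Total = 16 + 85 + 78
Total = 179 imperfections/km

179 imperfections/km


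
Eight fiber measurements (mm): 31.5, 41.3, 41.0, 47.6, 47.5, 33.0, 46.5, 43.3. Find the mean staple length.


Formula: Mean = sum of lengths / count
Sum = 31.5 + 41.3 + 41.0 + 47.6 + 47.5 + 33.0 + 46.5 + 43.3
Sum = 331.7 mm
Mean = 331.7 / 8 = 41.46 mm

41.46 mm


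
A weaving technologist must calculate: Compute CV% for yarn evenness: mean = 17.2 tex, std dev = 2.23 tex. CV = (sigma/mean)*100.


Formula: CV% = (standard deviation / mean) * 100
Step 1: Ratio = 2.23 / 17.2 = 0.129651
Step 2: CV% = 0.129651 * 100 = 12.9651% ≈ 13.0%

13.0%


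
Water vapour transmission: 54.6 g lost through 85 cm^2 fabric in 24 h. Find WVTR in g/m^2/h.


Formula: WVTR = mass_loss / (area * time)
Step 1: Convert area: 85 cm^2 = 0.0085 m^2
Step 2: WVTR = 54.6 g / (0.0085 m^2 * 24 h)
Step 3: WVTR = 54.6 / 0.204 = 267.6 g/m^2/h

267.6 g/m^2/h


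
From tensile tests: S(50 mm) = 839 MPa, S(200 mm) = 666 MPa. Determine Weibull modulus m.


Formula: m = ln(L1/L2) / ln(S2/S1)
Step 1: ln(L1/L2) = ln(50/200) = -1.38629
Step 2: S2/S1 = 666/839 = 0.7938
Step 3: ln(S2/S1) = ln(0.7938) = -0.23092
Step 4: m = -1.38629 / -0.23092 = 6.00

6.00 (Weibull m)


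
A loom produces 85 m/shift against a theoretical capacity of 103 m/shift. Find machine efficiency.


Formula: Efficiency% = (Actual output / Theoretical output) * 100
Efficiency% = (85 / 103) * 100
Efficiency% = 0.825243 * 100 = 82.5243% ≈ 82.5%

82.5%


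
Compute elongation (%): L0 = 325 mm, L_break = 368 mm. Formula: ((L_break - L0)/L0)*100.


Formula: Elongation (%) = ((L_break - L0) / L0) * 100
Step 1: Extension = 368 - 325 = 43 mm
Step 2: Elongation = (43 / 325) * 100
Step 3: Elongation = 0.132308 * 100 = 13.2308% ≈ 13.2%

13.2%


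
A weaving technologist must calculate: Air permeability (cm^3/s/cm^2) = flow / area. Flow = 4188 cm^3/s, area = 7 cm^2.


Formula: Air Permeability = Airflow / Test Area
AP = 4188 cm^3/s / 7 cm^2
AP = 598.3 cm^3/s/cm^2

598.3 cm^3/s/cm^2


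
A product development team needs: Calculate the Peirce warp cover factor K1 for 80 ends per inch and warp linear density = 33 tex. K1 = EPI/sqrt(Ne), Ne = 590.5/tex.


Formula: K1 = EPI / sqrt(Ne), with Ne = 590.5 / tex_warp
Step 1: Ne = 590.5 / 33 = 17.894
Step 2: sqrt(Ne) = sqrt(17.894) = 4.2301
Step 3: K1 = 80 / 4.2301 = 18.9

18.9


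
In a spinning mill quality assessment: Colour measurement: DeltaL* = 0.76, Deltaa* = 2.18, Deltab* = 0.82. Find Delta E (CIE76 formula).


Formula: Delta E = sqrt(dL*^2 + da*^2 + db*^2)
Step 1: dL*^2 = 0.76^2 = 0.5776
Step 2: da*^2 = 2.18^2 = 4.7524
Step 3: db*^2 = 0.82^2 = 0.6724
Step 4: Sum = 0.5776 + 4.7524 + 0.6724 = 6.0024
Step 5: Delta E = sqrt(6.0024) = 2.45

2.45 Delta E


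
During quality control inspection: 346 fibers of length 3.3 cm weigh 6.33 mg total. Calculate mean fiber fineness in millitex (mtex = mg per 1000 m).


Formula: fineness (mtex) = mass (mg) / total length (km) = (mass_mg / total_length_m) * 1000
Step 1: Convert fiber length: 3.3 cm = 0.033 m
Step 2: Total fiber length = 346 * 0.033 = 11.418 m
Step 3: Linear density = 6.33 mg / 11.418 m = 0.5544 mg/m
Step 4: fineness = 0.5544 * 1000 = 554.4 mtex

554.4 mtex


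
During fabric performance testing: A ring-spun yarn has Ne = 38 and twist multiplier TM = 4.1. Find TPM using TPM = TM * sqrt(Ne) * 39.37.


Formula: TPM = TM * sqrt(Ne) * 39.37
Step 1: sqrt(Ne) = sqrt(38) = 6.1644
Step 2: TM * sqrt(Ne) = 4.1 * 6.1644 = 25.274
Step 3: TPM = 25.274 * 39.37 = 995 twists/m

995 twists/m


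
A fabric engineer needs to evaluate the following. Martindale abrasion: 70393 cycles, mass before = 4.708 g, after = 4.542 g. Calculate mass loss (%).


Formula: Mass loss% = ((m_before - m_after) / m_before) * 100
Step 1: Mass loss = 4.708 - 4.542 = 0.166 g
Step 2: Ratio = 0.166 / 4.708 = 0.0352591
Step 3: Mass loss% = 0.0352591 * 100 = 3.52591% ≈ 3.53%

3.53%


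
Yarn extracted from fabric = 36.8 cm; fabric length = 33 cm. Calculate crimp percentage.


Formula: Crimp% = ((L_yarn - L_fabric) / L_fabric) * 100
Step 1: Extension = 36.8 - 33 = 3.8 cm
Step 2: Crimp% = (3.8 / 33) * 100
Step 3: Crimp% = 0.115152 * 100 = 11.5152% ≈ 11.5%

11.5%


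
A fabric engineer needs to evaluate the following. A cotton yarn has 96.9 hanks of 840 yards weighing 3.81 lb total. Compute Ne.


Formula: Ne = hanks / mass_lb
Substituting: Ne = 96.9 / 3.81
Ne = 25.4

25.4 Ne


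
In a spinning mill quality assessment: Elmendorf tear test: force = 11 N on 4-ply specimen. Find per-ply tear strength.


Formula: Per-ply strength = Total force / Number of plies
Per-ply = 11 N / 4
Per-ply = 2.75 N

2.75 N


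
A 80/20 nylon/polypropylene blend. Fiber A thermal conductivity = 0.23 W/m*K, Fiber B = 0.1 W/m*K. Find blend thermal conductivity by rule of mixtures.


Formula: Blend property = (fraction_A * property_A) + (fraction_B * property_B)
Step 1: Contribution A = 80/100 * 0.23 W/m*K = 0.184 W/m*K
Step 2: Contribution B = 20/100 * 0.1 W/m*K = 0.02 W/m*K
Step 3: Blend thermal conductivity = 0.184 + 0.02 = 0.204 W/m*K

0.204 W/m*K


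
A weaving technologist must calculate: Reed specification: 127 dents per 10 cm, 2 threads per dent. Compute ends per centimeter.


Formula: EPC = (dents per 10 cm * ends per dent) / 10
Step 1: Total ends per 10 cm = 127 * 2 = 254
Step 2: EPC = 254 / 10 = 25.4 ends/cm

25.4 ends/cm


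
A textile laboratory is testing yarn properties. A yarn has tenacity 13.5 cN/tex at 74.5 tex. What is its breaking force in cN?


Formula: Breaking force = Tenacity * Linear density
F = 13.5 cN/tex * 74.5 tex
F = 1005.75 cN

1005.75 cN


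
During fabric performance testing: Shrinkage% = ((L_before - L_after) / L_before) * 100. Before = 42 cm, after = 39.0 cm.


Formula: Shrinkage% = ((L_before - L_after) / L_before) * 100
Step 1: Shrinkage = 42 - 39.0 = 3.0 cm
Step 2: Shrinkage% = (3.0 / 42) * 100
Step 3: Shrinkage% = 0.071429 * 100 = 7.1429% ≈ 7.1%

7.1%


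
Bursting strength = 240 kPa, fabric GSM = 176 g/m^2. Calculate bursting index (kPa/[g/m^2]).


Formula: Bursting Index = Bursting Strength / Fabric GSM
BI = 240 kPa / 176 g/m^2
BI = 1.364 kPa/(g/m^2)

1.364 kPa/(g/m^2)


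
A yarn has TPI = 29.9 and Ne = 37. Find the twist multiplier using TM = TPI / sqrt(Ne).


Formula: TM = TPI / sqrt(Ne)
Step 1: sqrt(Ne) = sqrt(37) = 6.0828
Step 2: TM = 29.9 / 6.0828 = 4.92

4.92 TM


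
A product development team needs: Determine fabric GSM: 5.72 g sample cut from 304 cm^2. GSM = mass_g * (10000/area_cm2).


Formula: GSM = mass_g / area_m2
Step 1: Convert area: 304 cm^2 = 304 / 10000 = 0.0304 m^2
Step 2: GSM = 5.72 g / 0.0304 m^2 = 188.2 g/m^2

188.2 g/m^2


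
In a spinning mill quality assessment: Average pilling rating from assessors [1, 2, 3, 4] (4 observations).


Formula: Mean = sum / count
Sum = 1 + 2 + 3 + 4 = 10
Mean = 10 / 4 = 2.5

2.5


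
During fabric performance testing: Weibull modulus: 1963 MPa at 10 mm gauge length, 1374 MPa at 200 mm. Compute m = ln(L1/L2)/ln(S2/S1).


Formula: m = ln(L1/L2) / ln(S2/S1)
Step 1: ln(L1/L2) = ln(10/200) = -2.99573
Step 2: S2/S1 = 1374/1963 = 0.69995
Step 3: ln(S2/S1) = ln(0.69995) = -0.35675
Step 4: m = -2.99573 / -0.35675 = 8.40

8.40 (Weibull m)


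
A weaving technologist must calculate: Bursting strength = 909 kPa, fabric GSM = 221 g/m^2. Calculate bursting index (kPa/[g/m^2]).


Formula: Bursting Index = Bursting Strength / Fabric GSM
BI = 909 kPa / 221 g/m^2
BI = 4.113 kPa/(g/m^2)

4.113 kPa/(g/m^2)


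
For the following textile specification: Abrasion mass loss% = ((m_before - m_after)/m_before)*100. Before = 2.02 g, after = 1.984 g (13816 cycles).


Formula: Mass loss% = ((m_before - m_after) / m_before) * 100
Step 1: Mass loss = 2.02 - 1.984 = 0.036 g
Step 2: Ratio = 0.036 / 2.02 = 0.0178218
Step 3: Mass loss% = 0.0178218 * 100 = 1.78218% ≈ 1.78%

1.78%


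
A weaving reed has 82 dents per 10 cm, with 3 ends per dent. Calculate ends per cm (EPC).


Formula: EPC = (dents per 10 cm * ends per dent) / 10
Step 1: Total ends per 10 cm = 82 * 3 = 246
Step 2: EPC = 246 / 10 = 24.6 ends/cm

24.6 ends/cm


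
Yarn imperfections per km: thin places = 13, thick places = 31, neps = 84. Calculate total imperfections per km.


Formula: Total = thin places + thick places + neps
Total = 13 + 31 + 84
Total = 128 imperfections/km

128 imperfections/km


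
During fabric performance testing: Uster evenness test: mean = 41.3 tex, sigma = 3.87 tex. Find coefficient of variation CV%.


Formula: CV% = (standard deviation / mean) * 100
Step 1: Ratio = 3.87 / 41.3 = 0.093705
Step 2: CV% = 0.093705 * 100 = 9.3705% ≈ 9.4%

9.4%


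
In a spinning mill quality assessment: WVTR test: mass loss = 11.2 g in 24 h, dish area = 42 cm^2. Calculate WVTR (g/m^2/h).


Formula: WVTR = mass_loss / (area * time)
Step 1: Convert area: 42 cm^2 = 0.0042 m^2
Step 2: WVTR = 11.2 g / (0.0042 m^2 * 24 h)
Step 3: WVTR = 11.2 / 0.1008 = 111.1 g/m^2/h

111.1 g/m^2/h


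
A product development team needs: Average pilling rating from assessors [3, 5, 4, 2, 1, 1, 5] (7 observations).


Formula: Mean = sum / count
Sum = 3 + 5 + 4 + 2 + 1 + 1 + 5 = 21
Mean = 21 / 7 = 3.0

3.0


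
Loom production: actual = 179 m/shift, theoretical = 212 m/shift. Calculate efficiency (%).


Formula: Efficiency% = (Actual output / Theoretical output) * 100
Efficiency% = (179 / 212) * 100
Efficiency% = 0.84434 * 100 = 84.434% ≈ 84.4%

84.4%


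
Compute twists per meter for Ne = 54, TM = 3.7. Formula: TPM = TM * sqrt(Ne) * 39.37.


Formula: TPM = TM * sqrt(Ne) * 39.37
Step 1: sqrt(Ne) = sqrt(54) = 7.3485
Step 2: TM * sqrt(Ne) = 3.7 * 7.3485 = 27.1895
Step 3: TPM = 27.1895 * 39.37 = 1070 twists/m

1070 twists/m


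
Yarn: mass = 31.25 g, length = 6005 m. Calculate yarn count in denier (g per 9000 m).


Formula: den = (mass_g / length_m) * 9000
Substituting: den = (31.25 / 6005) * 9000
Intermediate: 31.25 / 6005 = 0.005204 g/m
den = 0.005204 * 9000 = 46.8 denier

46.8 denier


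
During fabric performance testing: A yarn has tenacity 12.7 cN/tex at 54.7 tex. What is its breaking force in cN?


Formula: Breaking force = Tenacity * Linear density
F = 12.7 cN/tex * 54.7 tex
F = 694.69 cN

694.69 cN


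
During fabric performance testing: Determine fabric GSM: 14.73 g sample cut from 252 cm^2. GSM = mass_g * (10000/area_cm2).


Formula: GSM = mass_g / area_m2
Step 1: Convert area: 252 cm^2 = 252 / 10000 = 0.0252 m^2
Step 2: GSM = 14.73 g / 0.0252 m^2 = 584.5 g/m^2

584.5 g/m^2


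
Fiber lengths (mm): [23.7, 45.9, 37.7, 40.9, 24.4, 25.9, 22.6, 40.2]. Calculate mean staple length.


Formula: Mean = sum of lengths / count
Sum = 23.7 + 45.9 + 37.7 + 40.9 + 24.4 + 25.9 + 22.6 + 40.2
Sum = 261.3 mm
Mean = 261.3 / 8 = 32.66 mm

32.66 mm


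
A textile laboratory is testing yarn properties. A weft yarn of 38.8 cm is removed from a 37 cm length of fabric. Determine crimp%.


Formula: Crimp% = ((L_yarn - L_fabric) / L_fabric) * 100
Step 1: Extension = 38.8 - 37 = 1.8 cm
Step 2: Crimp% = (1.8 / 37) * 100
Step 3: Crimp% = 0.048649 * 100 = 4.8649% ≈ 4.9%

4.9%


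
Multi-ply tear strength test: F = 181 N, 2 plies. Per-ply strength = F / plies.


Formula: Per-ply strength = Total force / Number of plies
Per-ply = 181 N / 2
Per-ply = 90.5 N

90.5 N


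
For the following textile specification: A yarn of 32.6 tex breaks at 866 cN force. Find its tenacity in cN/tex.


Formula: Tenacity = Breaking force / Linear density
Tenacity = 866 cN / 32.6 tex
Tenacity = 26.56 cN/tex

26.56 cN/tex


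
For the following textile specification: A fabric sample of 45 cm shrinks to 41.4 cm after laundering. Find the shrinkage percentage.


Formula: Shrinkage% = ((L_before - L_after) / L_before) * 100
Step 1: Shrinkage = 45 - 41.4 = 3.6 cm
Step 2: Shrinkage% = (3.6 / 45) * 100
Step 3: Shrinkage% = 0.08 * 100 = 8.0%

8.0%


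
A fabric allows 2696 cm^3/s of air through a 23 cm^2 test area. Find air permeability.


Formula: Air Permeability = Airflow / Test Area
AP = 2696 cm^3/s / 23 cm^2
AP = 117.2 cm^3/s/cm^2

117.2 cm^3/s/cm^2


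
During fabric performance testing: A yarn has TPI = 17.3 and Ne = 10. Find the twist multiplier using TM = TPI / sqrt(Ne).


Formula: TM = TPI / sqrt(Ne)
Step 1: sqrt(Ne) = sqrt(10) = 3.1623
Step 2: TM = 17.3 / 3.1623 = 5.47

5.47 TM


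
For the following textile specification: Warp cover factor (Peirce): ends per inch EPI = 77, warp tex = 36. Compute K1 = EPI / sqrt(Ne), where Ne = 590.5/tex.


Formula: K1 = EPI / sqrt(Ne), with Ne = 590.5 / tex_warp
Step 1: Ne = 590.5 / 36 = 16.403
Step 2: sqrt(Ne) = sqrt(16.403) = 4.0501
Step 3: K1 = 77 / 4.0501 = 19.0

19.0


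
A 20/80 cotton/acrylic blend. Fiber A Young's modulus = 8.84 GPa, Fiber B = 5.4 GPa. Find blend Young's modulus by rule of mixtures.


Formula: Blend property = (fraction_A * property_A) + (fraction_B * property_B)
Step 1: Contribution A = 20/100 * 8.84 GPa = 1.768 GPa
Step 2: Contribution B = 80/100 * 5.4 GPa = 4.32 GPa
Step 3: Blend Young's modulus = 1.768 + 4.32 = 6.088 GPa

6.088 GPa


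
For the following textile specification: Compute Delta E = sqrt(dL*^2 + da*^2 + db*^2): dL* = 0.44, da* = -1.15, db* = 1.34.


Formula: Delta E = sqrt(dL*^2 + da*^2 + db*^2)
Step 1: dL*^2 = 0.44^2 = 0.1936
Step 2: da*^2 = (-1.15)^2 = 1.3225
Step 3: db*^2 = 1.34^2 = 1.7956
Step 4: Sum = 0.1936 + 1.3225 + 1.7956 = 3.3117
Step 5: Delta E = sqrt(3.3117) = 1.82

1.82 Delta E


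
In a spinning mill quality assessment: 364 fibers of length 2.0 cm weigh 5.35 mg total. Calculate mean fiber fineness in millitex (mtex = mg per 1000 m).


Formula: fineness (mtex) = mass (mg) / total length (km) = (mass_mg / total_length_m) * 1000
Step 1: Convert fiber length: 2.0 cm = 0.02 m
Step 2: Total fiber length = 364 * 0.02 = 7.28 m
Step 3: Linear density = 5.35 mg / 7.28 m = 0.7349 mg/m
Step 4: fineness = 0.7349 * 1000 = 734.9 mtex

734.9 mtex


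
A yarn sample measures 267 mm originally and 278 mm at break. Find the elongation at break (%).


Formula: Elongation (%) = ((L_break - L0) / L0) * 100
Step 1: Extension = 278 - 267 = 11 mm
Step 2: Elongation = (11 / 267) * 100
Step 3: Elongation = 0.041199 * 100 = 4.1199% ≈ 4.1%

4.1%


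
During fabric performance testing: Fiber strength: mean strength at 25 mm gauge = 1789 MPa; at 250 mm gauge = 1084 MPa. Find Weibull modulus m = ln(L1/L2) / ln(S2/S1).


Formula: m = ln(L1/L2) / ln(S2/S1)
Step 1: ln(L1/L2) = ln(25/250) = -2.30259
Step 2: S2/S1 = 1084/1789 = 0.60593
Step 3: ln(S2/S1) = ln(0.60593) = -0.50099
Step 4: m = -2.30259 / -0.50099 = 4.60

4.60 (Weibull m)


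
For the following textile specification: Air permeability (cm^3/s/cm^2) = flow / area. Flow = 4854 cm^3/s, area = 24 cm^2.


Formula: Air Permeability = Airflow / Test Area
AP = 4854 cm^3/s / 24 cm^2
AP = 202.3 cm^3/s/cm^2

202.3 cm^3/s/cm^2


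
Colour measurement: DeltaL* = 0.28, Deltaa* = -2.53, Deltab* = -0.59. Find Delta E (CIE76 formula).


Formula: Delta E = sqrt(dL*^2 + da*^2 + db*^2)
Step 1: dL*^2 = 0.28^2 = 0.0784
Step 2: da*^2 = (-2.53)^2 = 6.4009
Step 3: db*^2 = (-0.59)^2 = 0.3481
Step 4: Sum = 0.0784 + 6.4009 + 0.3481 = 6.8274
Step 5: Delta E = sqrt(6.8274) = 2.61

2.61 Delta E


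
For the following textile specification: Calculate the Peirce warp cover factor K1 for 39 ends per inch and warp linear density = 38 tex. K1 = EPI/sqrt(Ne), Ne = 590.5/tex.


Formula: K1 = EPI / sqrt(Ne), with Ne = 590.5 / tex_warp
Step 1: Ne = 590.5 / 38 = 15.539
Step 2: sqrt(Ne) = sqrt(15.539) = 3.942
Step 3: K1 = 39 / 3.942 = 9.9

9.9


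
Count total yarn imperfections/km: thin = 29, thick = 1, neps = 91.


Formula: Total = thin places + thick places + neps
Total = 29 + 1 + 91
Total = 121 imperfections/km

121 imperfections/km


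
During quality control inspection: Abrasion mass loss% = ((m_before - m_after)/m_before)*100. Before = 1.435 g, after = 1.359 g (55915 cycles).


Formula: Mass loss% = ((m_before - m_after) / m_before) * 100
Step 1: Mass loss = 1.435 - 1.359 = 0.076 g
Step 2: Ratio = 0.076 / 1.435 = 0.0529617
Step 3: Mass loss% = 0.0529617 * 100 = 5.29617% ≈ 5.30%

5.30%


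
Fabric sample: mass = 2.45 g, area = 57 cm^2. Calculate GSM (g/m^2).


Formula: GSM = mass_g / area_m2
Step 1: Convert area: 57 cm^2 = 57 / 10000 = 0.0057 m^2
Step 2: GSM = 2.45 g / 0.0057 m^2 = 429.8 g/m^2

429.8 g/m^2


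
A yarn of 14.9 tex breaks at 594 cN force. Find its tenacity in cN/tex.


Formula: Tenacity = Breaking force / Linear density
Tenacity = 594 cN / 14.9 tex
Tenacity = 39.87 cN/tex

39.87 cN/tex


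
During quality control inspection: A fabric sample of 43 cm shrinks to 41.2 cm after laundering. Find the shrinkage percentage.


Formula: Shrinkage% = ((L_before - L_after) / L_before) * 100
Step 1: Shrinkage = 43 - 41.2 = 1.8 cm
Step 2: Shrinkage% = (1.8 / 43) * 100
Step 3: Shrinkage% = 0.04186 * 100 = 4.186% ≈ 4.2%

4.2%


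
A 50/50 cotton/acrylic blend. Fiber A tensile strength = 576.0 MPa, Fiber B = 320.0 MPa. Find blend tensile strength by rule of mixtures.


Formula: Blend property = (fraction_A * property_A) + (fraction_B * property_B)
Step 1: Contribution A = 50/100 * 576.0 MPa = 288.0 MPa
Step 2: Contribution B = 50/100 * 320.0 MPa = 160.0 MPa
Step 3: Blend tensile strength = 288.0 + 160.0 = 448.0 MPa

448.0 MPa


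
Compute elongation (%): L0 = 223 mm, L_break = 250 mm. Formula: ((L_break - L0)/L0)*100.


Formula: Elongation (%) = ((L_break - L0) / L0) * 100
Step 1: Extension = 250 - 223 = 27 mm
Step 2: Elongation = (27 / 223) * 100
Step 3: Elongation = 0.121076 * 100 = 12.1076% ≈ 12.1%

12.1%


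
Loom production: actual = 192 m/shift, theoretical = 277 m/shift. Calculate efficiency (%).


Formula: Efficiency% = (Actual output / Theoretical output) * 100
Efficiency% = (192 / 277) * 100
Efficiency% = 0.693141 * 100 = 69.3141% ≈ 69.3%

69.3%


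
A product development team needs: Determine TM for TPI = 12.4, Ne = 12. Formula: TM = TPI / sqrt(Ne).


Formula: TM = TPI / sqrt(Ne)
Step 1: sqrt(Ne) = sqrt(12) = 3.4641
Step 2: TM = 12.4 / 3.4641 = 3.58

3.58 TM


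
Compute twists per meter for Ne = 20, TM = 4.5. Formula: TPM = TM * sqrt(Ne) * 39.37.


Formula: TPM = TM * sqrt(Ne) * 39.37
Step 1: sqrt(Ne) = sqrt(20) = 4.4721
Step 2: TM * sqrt(Ne) = 4.5 * 4.4721 = 20.1245
Step 3: TPM = 20.1245 * 39.37 = 792 twists/m

792 twists/m


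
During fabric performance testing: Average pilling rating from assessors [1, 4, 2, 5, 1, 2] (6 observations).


Formula: Mean = sum / count
Sum = 1 + 4 + 2 + 5 + 1 + 2 = 15
Mean = 15 / 6 = 2.5

2.5


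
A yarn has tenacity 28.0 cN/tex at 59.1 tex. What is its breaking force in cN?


Formula: Breaking force = Tenacity * Linear density
F = 28.0 cN/tex * 59.1 tex
F = 1654.80 cN

1654.80 cN


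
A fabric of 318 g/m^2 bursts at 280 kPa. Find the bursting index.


Formula: Bursting Index = Bursting Strength / Fabric GSM
BI = 280 kPa / 318 g/m^2
BI = 0.881 kPa/(g/m^2)

0.881 kPa/(g/m^2)


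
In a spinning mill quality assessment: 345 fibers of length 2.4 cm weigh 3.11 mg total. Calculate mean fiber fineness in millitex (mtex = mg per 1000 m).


Formula: fineness (mtex) = mass (mg) / total length (km) = (mass_mg / total_length_m) * 1000
Step 1: Convert fiber length: 2.4 cm = 0.024 m
Step 2: Total fiber length = 345 * 0.024 = 8.28 m
Step 3: Linear density = 3.11 mg / 8.28 m = 0.3756 mg/m
Step 4: fineness = 0.3756 * 1000 = 375.6 mtex

375.6 mtex


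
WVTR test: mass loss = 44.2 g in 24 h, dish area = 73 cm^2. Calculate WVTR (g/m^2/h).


Formula: WVTR = mass_loss / (area * time)
Step 1: Convert area: 73 cm^2 = 0.0073 m^2
Step 2: WVTR = 44.2 g / (0.0073 m^2 * 24 h)
Step 3: WVTR = 44.2 / 0.1752 = 252.3 g/m^2/h

252.3 g/m^2/h


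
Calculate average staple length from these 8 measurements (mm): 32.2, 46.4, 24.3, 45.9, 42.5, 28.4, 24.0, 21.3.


Formula: Mean = sum of lengths / count
Sum = 32.2 + 46.4 + 24.3 + 45.9 + 42.5 + 28.4 + 24.0 + 21.3
Sum = 265.0 mm
Mean = 265.0 / 8 = 33.13 mm

33.13 mm


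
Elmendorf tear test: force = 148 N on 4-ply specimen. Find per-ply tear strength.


Formula: Per-ply strength = Total force / Number of plies
Per-ply = 148 N / 4
Per-ply = 37 N

37 N


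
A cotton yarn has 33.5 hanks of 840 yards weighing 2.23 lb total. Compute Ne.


Formula: Ne = hanks / mass_lb
Substituting: Ne = 33.5 / 2.23
Ne = 15.0

15.0 Ne


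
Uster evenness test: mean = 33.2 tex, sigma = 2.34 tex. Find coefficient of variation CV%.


Formula: CV% = (standard deviation / mean) * 100
Step 1: Ratio = 2.34 / 33.2 = 0.070482
Step 2: CV% = 0.070482 * 100 = 7.0482% ≈ 7.0%

7.0%


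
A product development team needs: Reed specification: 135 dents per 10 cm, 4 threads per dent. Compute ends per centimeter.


Formula: EPC = (dents per 10 cm * ends per dent) / 10
Step 1: Total ends per 10 cm = 135 * 4 = 540
Step 2: EPC = 540 / 10 = 54.0 ends/cm

54.0 ends/cm


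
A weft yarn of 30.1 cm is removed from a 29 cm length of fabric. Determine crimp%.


Formula: Crimp% = ((L_yarn - L_fabric) / L_fabric) * 100
Step 1: Extension = 30.1 - 29 = 1.1 cm
Step 2: Crimp% = (1.1 / 29) * 100
Step 3: Crimp% = 0.037931 * 100 = 3.7931% ≈ 3.8%

3.8%
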